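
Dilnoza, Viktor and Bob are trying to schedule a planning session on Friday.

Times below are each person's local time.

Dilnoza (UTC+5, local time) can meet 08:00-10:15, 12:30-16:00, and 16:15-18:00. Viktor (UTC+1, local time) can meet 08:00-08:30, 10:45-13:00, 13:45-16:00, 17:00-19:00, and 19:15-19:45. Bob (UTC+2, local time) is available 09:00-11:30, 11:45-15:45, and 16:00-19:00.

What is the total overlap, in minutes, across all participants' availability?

Dilnoza → UTC: 03:00–05:15, 07:30–11:00, 11:15–13:00.
Viktor → UTC: 07:00–07:30, 09:45–12:00, 12:45–15:00, 16:00–18:00, 18:15–18:45.
Bob → UTC: 07:00–09:30, 09:45–13:45, 14:00–17:00.
Dilnoza ∩ Viktor: 09:45–11:00, 11:15–12:00, 12:45–13:00.
Dilnoza ∩ Viktor ∩ Bob: 09:45–11:00, 11:15–12:00, 12:45–13:00.
Total common minutes: 75 + 45 + 15 = 135.

135 minutes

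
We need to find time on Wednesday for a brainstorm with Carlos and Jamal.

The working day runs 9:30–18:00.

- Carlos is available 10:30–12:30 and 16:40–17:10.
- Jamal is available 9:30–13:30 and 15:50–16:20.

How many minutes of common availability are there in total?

Carlos ∩ Jamal: 10:30–12:30.
Total common minutes: 120.

120 minutes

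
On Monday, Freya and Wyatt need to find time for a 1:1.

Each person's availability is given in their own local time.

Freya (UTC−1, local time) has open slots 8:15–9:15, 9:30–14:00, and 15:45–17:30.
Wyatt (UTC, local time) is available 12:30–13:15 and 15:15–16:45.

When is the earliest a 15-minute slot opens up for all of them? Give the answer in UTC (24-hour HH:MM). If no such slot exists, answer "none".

Freya → UTC: 09:15–10:15, 10:30–15:00, 16:45–18:30.
Wyatt → UTC: 12:30–13:15, 15:15–16:45.
Freya ∩ Wyatt: 12:30–13:15.
Windows ≥ 15 min: 12:30–13:15.
Earliest such window starts at 12:30.

12:30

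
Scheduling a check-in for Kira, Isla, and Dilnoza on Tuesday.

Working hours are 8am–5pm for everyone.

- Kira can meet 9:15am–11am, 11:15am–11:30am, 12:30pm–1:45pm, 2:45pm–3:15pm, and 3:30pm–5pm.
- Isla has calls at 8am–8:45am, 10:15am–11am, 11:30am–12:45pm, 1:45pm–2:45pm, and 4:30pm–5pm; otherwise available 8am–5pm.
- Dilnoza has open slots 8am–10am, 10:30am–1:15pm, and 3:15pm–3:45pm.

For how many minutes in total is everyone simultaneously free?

105 minutes

Isla free within 08:00–17:00: 08:45–10:15, 11:00–11:30, 12:45–13:45, 14:45–16:30.
Kira ∩ Isla: 09:15–10:15, 11:15–11:30, 12:45–13:45, 14:45–15:15, 15:30–16:30.
Kira ∩ Isla ∩ Dilnoza: 09:15–10:00, 11:15–11:30, 12:45–13:15, 15:30–15:45.
Total common minutes: 45 + 15 + 30 + 15 = 105.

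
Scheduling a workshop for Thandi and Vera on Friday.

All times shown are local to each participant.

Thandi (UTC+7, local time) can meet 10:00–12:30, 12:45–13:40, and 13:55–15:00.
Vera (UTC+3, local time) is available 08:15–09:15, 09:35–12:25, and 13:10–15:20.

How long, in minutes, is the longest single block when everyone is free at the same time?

Thandi → UTC: 03:00–05:30, 05:45–06:40, 06:55–08:00.
Vera → UTC: 05:15–06:15, 06:35–09:25, 10:10–12:20.
Thandi ∩ Vera: 05:15–05:30, 05:45–06:15, 06:35–06:40, 06:55–08:00.
Common window lengths: 15, 30, 5, 65 min; longest is 65.

65 minutes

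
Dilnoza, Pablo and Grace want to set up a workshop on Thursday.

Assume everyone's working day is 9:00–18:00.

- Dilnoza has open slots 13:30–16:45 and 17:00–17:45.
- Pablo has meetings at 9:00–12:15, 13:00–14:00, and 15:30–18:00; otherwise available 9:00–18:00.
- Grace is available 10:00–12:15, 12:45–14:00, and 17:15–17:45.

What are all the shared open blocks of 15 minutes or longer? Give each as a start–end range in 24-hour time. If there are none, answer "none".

Pablo free within 09:00–18:00: 12:15–13:00, 14:00–15:30.
Dilnoza ∩ Pablo: 14:00–15:30.
Dilnoza ∩ Pablo ∩ Grace: (none).
Windows ≥ 15 min: (none).

none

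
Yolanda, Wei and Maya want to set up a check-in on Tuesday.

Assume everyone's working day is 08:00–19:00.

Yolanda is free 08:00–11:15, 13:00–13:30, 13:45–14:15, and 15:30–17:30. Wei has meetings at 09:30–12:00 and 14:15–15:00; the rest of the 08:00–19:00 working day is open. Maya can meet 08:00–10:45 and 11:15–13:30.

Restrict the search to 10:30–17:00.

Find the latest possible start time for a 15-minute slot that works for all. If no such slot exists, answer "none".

Wei free within 08:00–19:00: 08:00–09:30, 12:00–14:15, 15:00–19:00.
Yolanda ∩ Wei: 08:00–09:30, 13:00–13:30, 13:45–14:15, 15:30–17:30.
Yolanda ∩ Wei ∩ Maya: 08:00–09:30, 13:00–13:30.
Restricted to 10:30–17:00: 13:00–13:30.
Windows ≥ 15 min: 13:00–13:30.
Latest start in the last window 13:00–13:30 is 13:30 − 15 min = 13:15.

13:15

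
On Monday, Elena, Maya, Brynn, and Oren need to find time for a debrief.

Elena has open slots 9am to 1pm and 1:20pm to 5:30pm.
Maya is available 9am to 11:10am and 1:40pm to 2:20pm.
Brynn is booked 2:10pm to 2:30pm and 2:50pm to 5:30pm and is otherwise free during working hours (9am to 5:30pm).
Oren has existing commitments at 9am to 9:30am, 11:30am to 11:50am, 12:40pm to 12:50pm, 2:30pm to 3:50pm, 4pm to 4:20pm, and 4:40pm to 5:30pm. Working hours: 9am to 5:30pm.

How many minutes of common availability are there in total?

130 minutes

Brynn free within 09:00–17:30: 09:00–14:10, 14:30–14:50.
Oren free within 09:00–17:30: 09:30–11:30, 11:50–12:40, 12:50–14:30, 15:50–16:00, 16:20–16:40.
Elena ∩ Maya: 09:00–11:10, 13:40–14:20.
Elena ∩ Maya ∩ Brynn: 09:00–11:10, 13:40–14:10.
Elena ∩ Maya ∩ Brynn ∩ Oren: 09:30–11:10, 13:40–14:10.
Total common minutes: 100 + 30 = 130.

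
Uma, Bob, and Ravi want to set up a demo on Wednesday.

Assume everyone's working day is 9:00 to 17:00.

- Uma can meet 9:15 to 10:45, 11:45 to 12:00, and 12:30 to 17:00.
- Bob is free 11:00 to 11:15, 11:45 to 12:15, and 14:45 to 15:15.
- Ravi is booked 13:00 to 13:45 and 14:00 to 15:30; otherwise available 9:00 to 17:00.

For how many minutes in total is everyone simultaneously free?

15 minutes

Ravi free within 09:00–17:00: 09:00–13:00, 13:45–14:00, 15:30–17:00.
Uma ∩ Bob: 11:45–12:00, 14:45–15:15.
Uma ∩ Bob ∩ Ravi: 11:45–12:00.
Total common minutes: 15.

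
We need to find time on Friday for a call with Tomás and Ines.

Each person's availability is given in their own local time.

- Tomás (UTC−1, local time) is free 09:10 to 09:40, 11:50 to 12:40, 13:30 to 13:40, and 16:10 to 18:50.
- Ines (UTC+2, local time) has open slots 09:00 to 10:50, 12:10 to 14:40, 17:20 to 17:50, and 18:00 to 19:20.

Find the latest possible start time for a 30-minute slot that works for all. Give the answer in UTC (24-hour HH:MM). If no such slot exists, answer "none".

Tomás → UTC: 10:10–10:40, 12:50–13:40, 14:30–14:40, 17:10–19:50.
Ines → UTC: 07:00–08:50, 10:10–12:40, 15:20–15:50, 16:00–17:20.
Tomás ∩ Ines: 10:10–10:40, 17:10–17:20.
Windows ≥ 30 min: 10:10–10:40.
Latest start in the last window 10:10–10:40 is 10:40 − 30 min = 10:10.

10:10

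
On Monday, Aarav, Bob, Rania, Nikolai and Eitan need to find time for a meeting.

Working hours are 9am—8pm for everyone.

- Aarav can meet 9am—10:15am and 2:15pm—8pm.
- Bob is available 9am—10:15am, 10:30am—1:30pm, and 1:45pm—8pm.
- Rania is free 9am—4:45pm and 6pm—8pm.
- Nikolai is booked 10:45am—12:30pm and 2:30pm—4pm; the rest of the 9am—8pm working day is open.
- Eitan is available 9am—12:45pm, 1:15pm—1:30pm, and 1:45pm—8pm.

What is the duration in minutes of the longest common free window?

Nikolai free within 09:00–20:00: 09:00–10:45, 12:30–14:30, 16:00–20:00.
Aarav ∩ Bob: 09:00–10:15, 14:15–20:00.
Aarav ∩ Bob ∩ Rania: 09:00–10:15, 14:15–16:45, 18:00–20:00.
Aarav ∩ Bob ∩ Rania ∩ Nikolai: 09:00–10:15, 14:15–14:30, 16:00–16:45, 18:00–20:00.
Aarav ∩ Bob ∩ Rania ∩ Nikolai ∩ Eitan: 09:00–10:15, 14:15–14:30, 16:00–16:45, 18:00–20:00.
Common window lengths: 75, 15, 45, 120 min; longest is 120.

120 minutes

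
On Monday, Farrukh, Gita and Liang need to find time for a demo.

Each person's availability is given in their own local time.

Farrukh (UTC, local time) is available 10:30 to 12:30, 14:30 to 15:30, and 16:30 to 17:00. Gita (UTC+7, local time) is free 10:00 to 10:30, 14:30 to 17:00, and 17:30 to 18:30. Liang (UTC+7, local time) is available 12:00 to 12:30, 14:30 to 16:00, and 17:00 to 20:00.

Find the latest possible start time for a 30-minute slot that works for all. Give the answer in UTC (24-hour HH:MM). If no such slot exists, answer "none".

11:00

Farrukh → UTC: 10:30–12:30, 14:30–15:30, 16:30–17:00.
Gita → UTC: 03:00–03:30, 07:30–10:00, 10:30–11:30.
Liang → UTC: 05:00–05:30, 07:30–09:00, 10:00–13:00.
Farrukh ∩ Gita: 10:30–11:30.
Farrukh ∩ Gita ∩ Liang: 10:30–11:30.
Windows ≥ 30 min: 10:30–11:30.
Latest start in the last window 10:30–11:30 is 11:30 − 30 min = 11:00.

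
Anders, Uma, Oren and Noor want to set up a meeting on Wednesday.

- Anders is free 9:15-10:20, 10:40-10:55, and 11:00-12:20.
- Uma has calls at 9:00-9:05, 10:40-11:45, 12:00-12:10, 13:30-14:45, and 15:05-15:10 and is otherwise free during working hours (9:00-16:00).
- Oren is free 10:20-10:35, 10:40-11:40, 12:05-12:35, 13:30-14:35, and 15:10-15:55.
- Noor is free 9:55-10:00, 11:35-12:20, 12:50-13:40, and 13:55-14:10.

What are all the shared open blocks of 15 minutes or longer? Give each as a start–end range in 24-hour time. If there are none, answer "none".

Uma free within 09:00–16:00: 09:05–10:40, 11:45–12:00, 12:10–13:30, 14:45–15:05, 15:10–16:00.
Anders ∩ Uma: 09:15–10:20, 11:45–12:00, 12:10–12:20.
Anders ∩ Uma ∩ Oren: 12:10–12:20.
Anders ∩ Uma ∩ Oren ∩ Noor: 12:10–12:20.
Windows ≥ 15 min: (none).

none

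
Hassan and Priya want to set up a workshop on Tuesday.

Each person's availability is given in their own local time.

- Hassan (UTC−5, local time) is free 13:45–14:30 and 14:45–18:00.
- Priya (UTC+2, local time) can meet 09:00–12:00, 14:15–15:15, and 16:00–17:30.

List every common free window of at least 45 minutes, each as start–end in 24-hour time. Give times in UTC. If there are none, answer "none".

Hassan → UTC: 18:45–19:30, 19:45–23:00.
Priya → UTC: 07:00–10:00, 12:15–13:15, 14:00–15:30.
Hassan ∩ Priya: (none).
Windows ≥ 45 min: (none).

none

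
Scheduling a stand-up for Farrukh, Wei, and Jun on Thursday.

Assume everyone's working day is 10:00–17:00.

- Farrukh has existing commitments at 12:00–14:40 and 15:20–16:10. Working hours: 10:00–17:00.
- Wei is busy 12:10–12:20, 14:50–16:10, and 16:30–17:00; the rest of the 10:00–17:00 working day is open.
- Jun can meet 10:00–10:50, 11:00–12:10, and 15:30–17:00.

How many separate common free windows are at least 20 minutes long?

Farrukh free within 10:00–17:00: 10:00–12:00, 14:40–15:20, 16:10–17:00.
Wei free within 10:00–17:00: 10:00–12:10, 12:20–14:50, 16:10–16:30.
Farrukh ∩ Wei: 10:00–12:00, 14:40–14:50, 16:10–16:30.
Farrukh ∩ Wei ∩ Jun: 10:00–10:50, 11:00–12:00, 16:10–16:30.
Windows ≥ 20 min: 10:00–10:50, 11:00–12:00, 16:10–16:30.
That's 3 windows.

3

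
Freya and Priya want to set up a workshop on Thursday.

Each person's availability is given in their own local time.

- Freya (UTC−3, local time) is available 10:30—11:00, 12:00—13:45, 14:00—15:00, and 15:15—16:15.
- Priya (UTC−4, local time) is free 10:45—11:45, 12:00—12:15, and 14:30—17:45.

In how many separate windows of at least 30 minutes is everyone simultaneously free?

2

Freya → UTC: 13:30–14:00, 15:00–16:45, 17:00–18:00, 18:15–19:15.
Priya → UTC: 14:45–15:45, 16:00–16:15, 18:30–21:45.
Freya ∩ Priya: 15:00–15:45, 16:00–16:15, 18:30–19:15.
Windows ≥ 30 min: 15:00–15:45, 18:30–19:15.
That's 2 windows.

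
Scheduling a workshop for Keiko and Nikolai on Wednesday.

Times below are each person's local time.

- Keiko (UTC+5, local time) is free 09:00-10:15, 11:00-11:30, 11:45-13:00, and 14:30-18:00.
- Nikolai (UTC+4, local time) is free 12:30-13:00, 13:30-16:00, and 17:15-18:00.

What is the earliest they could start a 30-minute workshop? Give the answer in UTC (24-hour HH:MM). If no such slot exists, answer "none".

Keiko → UTC: 04:00–05:15, 06:00–06:30, 06:45–08:00, 09:30–13:00.
Nikolai → UTC: 08:30–09:00, 09:30–12:00, 13:15–14:00.
Keiko ∩ Nikolai: 09:30–12:00.
Windows ≥ 30 min: 09:30–12:00.
Earliest such window starts at 09:30.

09:30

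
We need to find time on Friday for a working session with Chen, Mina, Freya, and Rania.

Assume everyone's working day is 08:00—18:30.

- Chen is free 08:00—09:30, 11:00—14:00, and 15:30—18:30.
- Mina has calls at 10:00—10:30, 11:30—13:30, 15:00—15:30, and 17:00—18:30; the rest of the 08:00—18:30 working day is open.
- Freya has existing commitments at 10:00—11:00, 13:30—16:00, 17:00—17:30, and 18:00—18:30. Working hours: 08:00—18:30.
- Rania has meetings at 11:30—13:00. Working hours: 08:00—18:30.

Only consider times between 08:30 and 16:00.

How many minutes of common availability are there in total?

90 minutes

Mina free within 08:00–18:30: 08:00–10:00, 10:30–11:30, 13:30–15:00, 15:30–17:00.
Freya free within 08:00–18:30: 08:00–10:00, 11:00–13:30, 16:00–17:00, 17:30–18:00.
Rania free within 08:00–18:30: 08:00–11:30, 13:00–18:30.
Chen ∩ Mina: 08:00–09:30, 11:00–11:30, 13:30–14:00, 15:30–17:00.
Chen ∩ Mina ∩ Freya: 08:00–09:30, 11:00–11:30, 16:00–17:00.
Chen ∩ Mina ∩ Freya ∩ Rania: 08:00–09:30, 11:00–11:30, 16:00–17:00.
Restricted to 08:30–16:00: 08:30–09:30, 11:00–11:30.
Total common minutes: 60 + 30 = 90.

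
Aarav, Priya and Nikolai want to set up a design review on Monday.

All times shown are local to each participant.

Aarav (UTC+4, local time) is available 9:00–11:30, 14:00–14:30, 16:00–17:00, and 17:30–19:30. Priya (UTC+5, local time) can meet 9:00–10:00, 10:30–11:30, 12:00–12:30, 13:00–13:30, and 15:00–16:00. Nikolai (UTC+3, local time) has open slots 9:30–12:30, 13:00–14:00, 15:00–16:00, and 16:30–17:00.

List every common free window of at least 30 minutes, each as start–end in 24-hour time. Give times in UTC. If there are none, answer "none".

Aarav → UTC: 05:00–07:30, 10:00–10:30, 12:00–13:00, 13:30–15:30.
Priya → UTC: 04:00–05:00, 05:30–06:30, 07:00–07:30, 08:00–08:30, 10:00–11:00.
Nikolai → UTC: 06:30–09:30, 10:00–11:00, 12:00–13:00, 13:30–14:00.
Aarav ∩ Priya: 05:30–06:30, 07:00–07:30, 10:00–10:30.
Aarav ∩ Priya ∩ Nikolai: 07:00–07:30, 10:00–10:30.
Windows ≥ 30 min: 07:00–07:30, 10:00–10:30.

07:00–07:30, 10:00–10:30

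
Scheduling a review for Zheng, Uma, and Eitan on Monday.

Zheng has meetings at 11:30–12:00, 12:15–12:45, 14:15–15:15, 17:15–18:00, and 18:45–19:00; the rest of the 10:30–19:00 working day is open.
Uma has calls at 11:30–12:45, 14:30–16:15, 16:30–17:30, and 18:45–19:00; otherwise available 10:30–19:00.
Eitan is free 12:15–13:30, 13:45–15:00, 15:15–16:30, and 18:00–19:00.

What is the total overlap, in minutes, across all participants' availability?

135 minutes

Zheng free within 10:30–19:00: 10:30–11:30, 12:00–12:15, 12:45–14:15, 15:15–17:15, 18:00–18:45.
Uma free within 10:30–19:00: 10:30–11:30, 12:45–14:30, 16:15–16:30, 17:30–18:45.
Zheng ∩ Uma: 10:30–11:30, 12:45–14:15, 16:15–16:30, 18:00–18:45.
Zheng ∩ Uma ∩ Eitan: 12:45–13:30, 13:45–14:15, 16:15–16:30, 18:00–18:45.
Total common minutes: 45 + 30 + 15 + 45 = 135.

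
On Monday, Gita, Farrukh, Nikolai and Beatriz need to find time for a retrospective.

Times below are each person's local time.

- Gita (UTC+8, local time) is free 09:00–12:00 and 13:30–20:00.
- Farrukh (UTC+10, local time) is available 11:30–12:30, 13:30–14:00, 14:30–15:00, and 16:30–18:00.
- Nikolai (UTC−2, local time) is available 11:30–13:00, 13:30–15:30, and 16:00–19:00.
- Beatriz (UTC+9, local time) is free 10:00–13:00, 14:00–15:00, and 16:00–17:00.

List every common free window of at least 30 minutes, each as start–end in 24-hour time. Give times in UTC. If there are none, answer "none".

Gita → UTC: 01:00–04:00, 05:30–12:00.
Farrukh → UTC: 01:30–02:30, 03:30–04:00, 04:30–05:00, 06:30–08:00.
Nikolai → UTC: 13:30–15:00, 15:30–17:30, 18:00–21:00.
Beatriz → UTC: 01:00–04:00, 05:00–06:00, 07:00–08:00.
Gita ∩ Farrukh: 01:30–02:30, 03:30–04:00, 06:30–08:00.
Gita ∩ Farrukh ∩ Nikolai: (none).
Gita ∩ Farrukh ∩ Nikolai ∩ Beatriz: (none).
Windows ≥ 30 min: (none).

none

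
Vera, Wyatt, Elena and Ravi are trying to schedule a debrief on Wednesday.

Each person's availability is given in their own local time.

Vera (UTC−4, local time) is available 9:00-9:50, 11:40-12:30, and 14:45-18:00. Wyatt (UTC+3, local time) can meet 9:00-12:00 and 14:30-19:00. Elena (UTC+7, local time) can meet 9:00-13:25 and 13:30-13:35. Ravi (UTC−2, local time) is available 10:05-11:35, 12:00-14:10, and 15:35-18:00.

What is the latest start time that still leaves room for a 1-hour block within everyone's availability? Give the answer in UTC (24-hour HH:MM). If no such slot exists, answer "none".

Vera → UTC: 13:00–13:50, 15:40–16:30, 18:45–22:00.
Wyatt → UTC: 06:00–09:00, 11:30–16:00.
Elena → UTC: 02:00–06:25, 06:30–06:35.
Ravi → UTC: 12:05–13:35, 14:00–16:10, 17:35–20:00.
Vera ∩ Wyatt: 13:00–13:50, 15:40–16:00.
Vera ∩ Wyatt ∩ Elena: (none).
Vera ∩ Wyatt ∩ Elena ∩ Ravi: (none).
Windows ≥ 60 min: (none).

none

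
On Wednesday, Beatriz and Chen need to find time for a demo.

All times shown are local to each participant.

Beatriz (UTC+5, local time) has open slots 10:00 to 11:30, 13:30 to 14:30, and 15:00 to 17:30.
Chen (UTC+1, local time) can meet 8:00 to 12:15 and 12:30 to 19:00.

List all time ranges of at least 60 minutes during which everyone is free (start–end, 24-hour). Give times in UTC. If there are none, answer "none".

08:30–09:30, 10:00–11:15, 11:30–12:30

Beatriz → UTC: 05:00–06:30, 08:30–09:30, 10:00–12:30.
Chen → UTC: 07:00–11:15, 11:30–18:00.
Beatriz ∩ Chen: 08:30–09:30, 10:00–11:15, 11:30–12:30.
Windows ≥ 60 min: 08:30–09:30, 10:00–11:15, 11:30–12:30.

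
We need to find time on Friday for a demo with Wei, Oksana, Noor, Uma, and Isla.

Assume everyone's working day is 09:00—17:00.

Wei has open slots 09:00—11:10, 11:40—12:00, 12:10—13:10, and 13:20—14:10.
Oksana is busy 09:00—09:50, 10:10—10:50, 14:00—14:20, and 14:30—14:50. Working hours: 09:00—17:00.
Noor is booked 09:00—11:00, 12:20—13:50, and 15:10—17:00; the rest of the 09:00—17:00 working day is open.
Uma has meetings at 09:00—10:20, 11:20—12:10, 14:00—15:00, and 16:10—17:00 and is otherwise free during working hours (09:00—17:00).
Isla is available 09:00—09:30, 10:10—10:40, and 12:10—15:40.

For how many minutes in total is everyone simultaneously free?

20 minutes

Oksana free within 09:00–17:00: 09:50–10:10, 10:50–14:00, 14:20–14:30, 14:50–17:00.
Noor free within 09:00–17:00: 11:00–12:20, 13:50–15:10.
Uma free within 09:00–17:00: 10:20–11:20, 12:10–14:00, 15:00–16:10.
Wei ∩ Oksana: 09:50–10:10, 10:50–11:10, 11:40–12:00, 12:10–13:10, 13:20–14:00.
Wei ∩ Oksana ∩ Noor: 11:00–11:10, 11:40–12:00, 12:10–12:20, 13:50–14:00.
Wei ∩ Oksana ∩ Noor ∩ Uma: 11:00–11:10, 12:10–12:20, 13:50–14:00.
Wei ∩ Oksana ∩ Noor ∩ Uma ∩ Isla: 12:10–12:20, 13:50–14:00.
Total common minutes: 10 + 10 = 20.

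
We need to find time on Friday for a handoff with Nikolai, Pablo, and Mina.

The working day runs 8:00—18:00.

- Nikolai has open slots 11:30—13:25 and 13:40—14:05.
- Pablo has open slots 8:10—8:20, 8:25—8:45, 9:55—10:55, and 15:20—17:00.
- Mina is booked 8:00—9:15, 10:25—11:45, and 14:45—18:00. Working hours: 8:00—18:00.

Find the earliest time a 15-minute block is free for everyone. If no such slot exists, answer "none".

none

Mina free within 08:00–18:00: 09:15–10:25, 11:45–14:45.
Nikolai ∩ Pablo: (none).
Nikolai ∩ Pablo ∩ Mina: (none).
Windows ≥ 15 min: (none).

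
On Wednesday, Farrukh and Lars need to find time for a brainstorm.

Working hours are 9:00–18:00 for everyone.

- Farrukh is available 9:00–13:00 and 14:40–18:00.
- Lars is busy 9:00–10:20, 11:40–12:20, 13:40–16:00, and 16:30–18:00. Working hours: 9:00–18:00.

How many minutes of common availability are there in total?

Lars free within 09:00–18:00: 10:20–11:40, 12:20–13:40, 16:00–16:30.
Farrukh ∩ Lars: 10:20–11:40, 12:20–13:00, 16:00–16:30.
Total common minutes: 80 + 40 + 30 = 150.

150 minutes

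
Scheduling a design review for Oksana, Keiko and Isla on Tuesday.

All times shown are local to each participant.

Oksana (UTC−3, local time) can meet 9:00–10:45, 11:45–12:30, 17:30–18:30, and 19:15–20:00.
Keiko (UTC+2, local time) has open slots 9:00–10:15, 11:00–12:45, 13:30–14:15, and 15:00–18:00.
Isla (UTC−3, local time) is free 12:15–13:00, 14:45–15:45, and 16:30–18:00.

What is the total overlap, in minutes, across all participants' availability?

15 minutes

Oksana → UTC: 12:00–13:45, 14:45–15:30, 20:30–21:30, 22:15–23:00.
Keiko → UTC: 07:00–08:15, 09:00–10:45, 11:30–12:15, 13:00–16:00.
Isla → UTC: 15:15–16:00, 17:45–18:45, 19:30–21:00.
Oksana ∩ Keiko: 12:00–12:15, 13:00–13:45, 14:45–15:30.
Oksana ∩ Keiko ∩ Isla: 15:15–15:30.
Total common minutes: 15.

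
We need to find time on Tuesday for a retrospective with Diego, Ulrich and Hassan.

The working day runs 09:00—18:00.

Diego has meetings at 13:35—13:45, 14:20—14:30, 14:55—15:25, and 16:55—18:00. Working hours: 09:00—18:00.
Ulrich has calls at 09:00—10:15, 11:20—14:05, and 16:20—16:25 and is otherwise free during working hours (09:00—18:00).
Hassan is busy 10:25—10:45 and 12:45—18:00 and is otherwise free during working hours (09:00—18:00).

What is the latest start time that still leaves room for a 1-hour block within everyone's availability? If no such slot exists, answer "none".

Diego free within 09:00–18:00: 09:00–13:35, 13:45–14:20, 14:30–14:55, 15:25–16:55.
Ulrich free within 09:00–18:00: 10:15–11:20, 14:05–16:20, 16:25–18:00.
Hassan free within 09:00–18:00: 09:00–10:25, 10:45–12:45.
Diego ∩ Ulrich: 10:15–11:20, 14:05–14:20, 14:30–14:55, 15:25–16:20, 16:25–16:55.
Diego ∩ Ulrich ∩ Hassan: 10:15–10:25, 10:45–11:20.
Windows ≥ 60 min: (none).

none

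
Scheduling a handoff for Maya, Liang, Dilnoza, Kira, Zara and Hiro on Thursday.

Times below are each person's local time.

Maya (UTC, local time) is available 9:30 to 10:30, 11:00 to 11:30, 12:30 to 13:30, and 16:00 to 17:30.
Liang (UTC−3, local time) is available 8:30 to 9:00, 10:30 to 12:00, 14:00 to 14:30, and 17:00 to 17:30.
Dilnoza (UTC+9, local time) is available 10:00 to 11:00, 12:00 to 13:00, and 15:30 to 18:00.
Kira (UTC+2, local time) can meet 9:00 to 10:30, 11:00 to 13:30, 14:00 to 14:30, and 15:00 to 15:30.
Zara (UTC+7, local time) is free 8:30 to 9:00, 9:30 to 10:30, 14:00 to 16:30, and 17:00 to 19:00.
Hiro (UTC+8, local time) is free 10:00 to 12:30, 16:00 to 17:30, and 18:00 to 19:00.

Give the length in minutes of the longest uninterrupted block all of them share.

Maya → UTC: 09:30–10:30, 11:00–11:30, 12:30–13:30, 16:00–17:30.
Liang → UTC: 11:30–12:00, 13:30–15:00, 17:00–17:30, 20:00–20:30.
Dilnoza → UTC: 01:00–02:00, 03:00–04:00, 06:30–09:00.
Kira → UTC: 07:00–08:30, 09:00–11:30, 12:00–12:30, 13:00–13:30.
Zara → UTC: 01:30–02:00, 02:30–03:30, 07:00–09:30, 10:00–12:00.
Hiro → UTC: 02:00–04:30, 08:00–09:30, 10:00–11:00.
Maya ∩ Liang: 17:00–17:30.
Maya ∩ Liang ∩ Dilnoza: (none).
Maya ∩ Liang ∩ Dilnoza ∩ Kira: (none).
Maya ∩ Liang ∩ Dilnoza ∩ Kira ∩ Zara: (none).
Maya ∩ Liang ∩ Dilnoza ∩ Kira ∩ Zara ∩ Hiro: (none).
No common window.

0 minutes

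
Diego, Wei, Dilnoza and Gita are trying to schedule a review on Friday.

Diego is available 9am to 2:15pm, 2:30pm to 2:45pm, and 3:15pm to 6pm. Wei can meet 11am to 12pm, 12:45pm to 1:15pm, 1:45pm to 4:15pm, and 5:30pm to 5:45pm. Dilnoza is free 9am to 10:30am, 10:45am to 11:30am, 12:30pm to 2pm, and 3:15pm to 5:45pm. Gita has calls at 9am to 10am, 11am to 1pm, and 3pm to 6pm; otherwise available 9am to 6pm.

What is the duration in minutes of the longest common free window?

15 minutes

Gita free within 09:00–18:00: 10:00–11:00, 13:00–15:00.
Diego ∩ Wei: 11:00–12:00, 12:45–13:15, 13:45–14:15, 14:30–14:45, 15:15–16:15, 17:30–17:45.
Diego ∩ Wei ∩ Dilnoza: 11:00–11:30, 12:45–13:15, 13:45–14:00, 15:15–16:15, 17:30–17:45.
Diego ∩ Wei ∩ Dilnoza ∩ Gita: 13:00–13:15, 13:45–14:00.
Common window lengths: 15, 15 min; longest is 15.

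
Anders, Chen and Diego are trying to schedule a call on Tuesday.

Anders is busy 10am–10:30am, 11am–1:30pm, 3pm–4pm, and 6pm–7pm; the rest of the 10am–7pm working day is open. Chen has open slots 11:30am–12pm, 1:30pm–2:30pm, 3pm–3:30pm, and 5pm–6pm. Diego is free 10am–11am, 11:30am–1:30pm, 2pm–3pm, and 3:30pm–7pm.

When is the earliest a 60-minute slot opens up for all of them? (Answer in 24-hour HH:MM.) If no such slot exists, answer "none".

17:00

Anders free within 10:00–19:00: 10:30–11:00, 13:30–15:00, 16:00–18:00.
Anders ∩ Chen: 13:30–14:30, 17:00–18:00.
Anders ∩ Chen ∩ Diego: 14:00–14:30, 17:00–18:00.
Windows ≥ 60 min: 17:00–18:00.
Earliest such window starts at 17:00.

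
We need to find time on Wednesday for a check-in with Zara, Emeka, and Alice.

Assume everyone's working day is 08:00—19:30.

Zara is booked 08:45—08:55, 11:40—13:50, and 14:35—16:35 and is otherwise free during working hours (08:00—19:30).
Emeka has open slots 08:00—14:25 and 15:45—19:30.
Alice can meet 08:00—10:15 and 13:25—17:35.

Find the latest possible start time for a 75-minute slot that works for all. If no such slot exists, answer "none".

Zara free within 08:00–19:30: 08:00–08:45, 08:55–11:40, 13:50–14:35, 16:35–19:30.
Zara ∩ Emeka: 08:00–08:45, 08:55–11:40, 13:50–14:25, 16:35–19:30.
Zara ∩ Emeka ∩ Alice: 08:00–08:45, 08:55–10:15, 13:50–14:25, 16:35–17:35.
Windows ≥ 75 min: 08:55–10:15.
Latest start in the last window 08:55–10:15 is 10:15 − 75 min = 09:00.

09:00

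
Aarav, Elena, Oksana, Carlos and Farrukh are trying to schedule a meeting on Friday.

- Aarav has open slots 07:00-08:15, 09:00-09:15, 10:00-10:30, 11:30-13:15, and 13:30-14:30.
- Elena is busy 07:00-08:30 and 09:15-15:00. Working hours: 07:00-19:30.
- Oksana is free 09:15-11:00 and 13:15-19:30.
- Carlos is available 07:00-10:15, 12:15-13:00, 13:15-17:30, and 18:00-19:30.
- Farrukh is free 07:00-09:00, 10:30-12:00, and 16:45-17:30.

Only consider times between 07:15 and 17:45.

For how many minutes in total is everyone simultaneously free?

0 minutes

Elena free within 07:00–19:30: 08:30–09:15, 15:00–19:30.
Aarav ∩ Elena: 09:00–09:15.
Aarav ∩ Elena ∩ Oksana: (none).
Aarav ∩ Elena ∩ Oksana ∩ Carlos: (none).
Aarav ∩ Elena ∩ Oksana ∩ Carlos ∩ Farrukh: (none).
Restricted to 07:15–17:45: (none).
Total common minutes: 0.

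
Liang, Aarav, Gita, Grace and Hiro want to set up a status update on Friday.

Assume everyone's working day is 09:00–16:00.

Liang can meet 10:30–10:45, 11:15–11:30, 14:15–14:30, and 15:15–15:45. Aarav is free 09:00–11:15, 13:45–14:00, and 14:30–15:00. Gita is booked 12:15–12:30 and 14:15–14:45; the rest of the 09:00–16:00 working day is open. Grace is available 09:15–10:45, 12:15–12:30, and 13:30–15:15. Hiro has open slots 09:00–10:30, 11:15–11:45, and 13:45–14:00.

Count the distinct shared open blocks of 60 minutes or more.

Gita free within 09:00–16:00: 09:00–12:15, 12:30–14:15, 14:45–16:00.
Liang ∩ Aarav: 10:30–10:45.
Liang ∩ Aarav ∩ Gita: 10:30–10:45.
Liang ∩ Aarav ∩ Gita ∩ Grace: 10:30–10:45.
Liang ∩ Aarav ∩ Gita ∩ Grace ∩ Hiro: (none).
Windows ≥ 60 min: (none).
That's 0 windows.

0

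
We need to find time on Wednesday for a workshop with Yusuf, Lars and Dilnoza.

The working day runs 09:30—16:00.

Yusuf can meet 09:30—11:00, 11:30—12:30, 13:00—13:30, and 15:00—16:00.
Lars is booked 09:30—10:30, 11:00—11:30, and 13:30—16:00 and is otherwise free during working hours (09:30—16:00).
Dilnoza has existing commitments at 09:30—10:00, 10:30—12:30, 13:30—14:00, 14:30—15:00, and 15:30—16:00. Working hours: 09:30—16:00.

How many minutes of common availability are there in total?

Lars free within 09:30–16:00: 10:30–11:00, 11:30–13:30.
Dilnoza free within 09:30–16:00: 10:00–10:30, 12:30–13:30, 14:00–14:30, 15:00–15:30.
Yusuf ∩ Lars: 10:30–11:00, 11:30–12:30, 13:00–13:30.
Yusuf ∩ Lars ∩ Dilnoza: 13:00–13:30.
Total common minutes: 30.

30 minutes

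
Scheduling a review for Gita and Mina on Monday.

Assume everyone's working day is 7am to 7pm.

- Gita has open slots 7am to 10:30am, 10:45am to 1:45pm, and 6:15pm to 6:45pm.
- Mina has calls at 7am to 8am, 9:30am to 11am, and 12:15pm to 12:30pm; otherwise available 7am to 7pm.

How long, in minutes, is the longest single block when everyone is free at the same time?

Mina free within 07:00–19:00: 08:00–09:30, 11:00–12:15, 12:30–19:00.
Gita ∩ Mina: 08:00–09:30, 11:00–12:15, 12:30–13:45, 18:15–18:45.
Common window lengths: 90, 75, 75, 30 min; longest is 90.

90 minutes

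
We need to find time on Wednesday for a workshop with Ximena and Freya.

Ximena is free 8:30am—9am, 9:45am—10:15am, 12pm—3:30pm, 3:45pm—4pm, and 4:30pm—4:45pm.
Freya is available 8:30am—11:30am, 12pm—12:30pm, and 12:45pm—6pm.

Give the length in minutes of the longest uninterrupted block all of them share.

165 minutes

Ximena ∩ Freya: 08:30–09:00, 09:45–10:15, 12:00–12:30, 12:45–15:30, 15:45–16:00, 16:30–16:45.
Common window lengths: 30, 30, 30, 165, 15, 15 min; longest is 165.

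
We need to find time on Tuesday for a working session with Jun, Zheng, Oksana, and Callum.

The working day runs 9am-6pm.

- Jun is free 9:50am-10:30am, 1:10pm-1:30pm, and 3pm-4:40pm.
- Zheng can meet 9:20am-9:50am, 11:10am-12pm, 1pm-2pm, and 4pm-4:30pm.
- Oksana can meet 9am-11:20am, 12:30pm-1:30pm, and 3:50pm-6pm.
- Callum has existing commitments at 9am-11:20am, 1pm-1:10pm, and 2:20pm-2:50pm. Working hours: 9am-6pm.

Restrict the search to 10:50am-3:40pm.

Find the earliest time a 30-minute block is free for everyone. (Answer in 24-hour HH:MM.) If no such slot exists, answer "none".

Callum free within 09:00–18:00: 11:20–13:00, 13:10–14:20, 14:50–18:00.
Jun ∩ Zheng: 13:10–13:30, 16:00–16:30.
Jun ∩ Zheng ∩ Oksana: 13:10–13:30, 16:00–16:30.
Jun ∩ Zheng ∩ Oksana ∩ Callum: 13:10–13:30, 16:00–16:30.
Restricted to 10:50–15:40: 13:10–13:30.
Windows ≥ 30 min: (none).

none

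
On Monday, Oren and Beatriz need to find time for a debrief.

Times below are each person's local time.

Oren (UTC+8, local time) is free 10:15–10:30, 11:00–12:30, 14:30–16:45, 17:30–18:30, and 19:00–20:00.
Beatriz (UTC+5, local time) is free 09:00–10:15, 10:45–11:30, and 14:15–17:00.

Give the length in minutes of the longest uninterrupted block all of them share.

Oren → UTC: 02:15–02:30, 03:00–04:30, 06:30–08:45, 09:30–10:30, 11:00–12:00.
Beatriz → UTC: 04:00–05:15, 05:45–06:30, 09:15–12:00.
Oren ∩ Beatriz: 04:00–04:30, 09:30–10:30, 11:00–12:00.
Common window lengths: 30, 60, 60 min; longest is 60.

60 minutes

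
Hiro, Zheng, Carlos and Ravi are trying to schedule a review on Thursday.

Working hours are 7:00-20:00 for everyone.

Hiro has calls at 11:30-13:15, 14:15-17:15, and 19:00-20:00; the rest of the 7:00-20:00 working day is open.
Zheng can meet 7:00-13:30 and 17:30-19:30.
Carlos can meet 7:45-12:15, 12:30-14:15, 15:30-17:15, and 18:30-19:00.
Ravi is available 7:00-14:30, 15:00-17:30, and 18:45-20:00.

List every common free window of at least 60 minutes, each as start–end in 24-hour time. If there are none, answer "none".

Hiro free within 07:00–20:00: 07:00–11:30, 13:15–14:15, 17:15–19:00.
Hiro ∩ Zheng: 07:00–11:30, 13:15–13:30, 17:30–19:00.
Hiro ∩ Zheng ∩ Carlos: 07:45–11:30, 13:15–13:30, 18:30–19:00.
Hiro ∩ Zheng ∩ Carlos ∩ Ravi: 07:45–11:30, 13:15–13:30, 18:45–19:00.
Windows ≥ 60 min: 07:45–11:30.

07:45–11:30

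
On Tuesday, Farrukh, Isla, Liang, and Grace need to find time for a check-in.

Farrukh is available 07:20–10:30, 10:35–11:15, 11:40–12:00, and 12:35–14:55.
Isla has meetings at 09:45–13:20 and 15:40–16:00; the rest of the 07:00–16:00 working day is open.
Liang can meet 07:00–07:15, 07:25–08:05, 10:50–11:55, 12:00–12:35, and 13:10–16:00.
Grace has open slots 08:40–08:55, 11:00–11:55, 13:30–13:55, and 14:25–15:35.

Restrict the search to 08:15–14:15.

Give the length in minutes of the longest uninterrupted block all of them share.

25 minutes

Isla free within 07:00–16:00: 07:00–09:45, 13:20–15:40.
Farrukh ∩ Isla: 07:20–09:45, 13:20–14:55.
Farrukh ∩ Isla ∩ Liang: 07:25–08:05, 13:20–14:55.
Farrukh ∩ Isla ∩ Liang ∩ Grace: 13:30–13:55, 14:25–14:55.
Restricted to 08:15–14:15: 13:30–13:55.
Single common window of 25 minutes.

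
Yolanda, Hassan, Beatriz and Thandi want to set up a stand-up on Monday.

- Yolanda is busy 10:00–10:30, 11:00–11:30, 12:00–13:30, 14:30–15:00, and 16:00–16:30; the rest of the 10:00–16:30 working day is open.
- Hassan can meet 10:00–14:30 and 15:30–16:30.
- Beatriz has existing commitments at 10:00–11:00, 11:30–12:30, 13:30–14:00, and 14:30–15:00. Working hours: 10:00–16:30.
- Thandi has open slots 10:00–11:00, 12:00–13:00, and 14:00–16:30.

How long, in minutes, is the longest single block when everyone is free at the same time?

Yolanda free within 10:00–16:30: 10:30–11:00, 11:30–12:00, 13:30–14:30, 15:00–16:00.
Beatriz free within 10:00–16:30: 11:00–11:30, 12:30–13:30, 14:00–14:30, 15:00–16:30.
Yolanda ∩ Hassan: 10:30–11:00, 11:30–12:00, 13:30–14:30, 15:30–16:00.
Yolanda ∩ Hassan ∩ Beatriz: 14:00–14:30, 15:30–16:00.
Yolanda ∩ Hassan ∩ Beatriz ∩ Thandi: 14:00–14:30, 15:30–16:00.
Common window lengths: 30, 30 min; longest is 30.

30 minutes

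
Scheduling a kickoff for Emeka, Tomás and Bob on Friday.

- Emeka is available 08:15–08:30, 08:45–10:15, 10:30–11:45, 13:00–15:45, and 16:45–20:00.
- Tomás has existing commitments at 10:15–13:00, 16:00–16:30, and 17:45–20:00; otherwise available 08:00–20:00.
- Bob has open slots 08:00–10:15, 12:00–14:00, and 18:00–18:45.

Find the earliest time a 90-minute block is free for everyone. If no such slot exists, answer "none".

08:45

Tomás free within 08:00–20:00: 08:00–10:15, 13:00–16:00, 16:30–17:45.
Emeka ∩ Tomás: 08:15–08:30, 08:45–10:15, 13:00–15:45, 16:45–17:45.
Emeka ∩ Tomás ∩ Bob: 08:15–08:30, 08:45–10:15, 13:00–14:00.
Windows ≥ 90 min: 08:45–10:15.
Earliest such window starts at 08:45.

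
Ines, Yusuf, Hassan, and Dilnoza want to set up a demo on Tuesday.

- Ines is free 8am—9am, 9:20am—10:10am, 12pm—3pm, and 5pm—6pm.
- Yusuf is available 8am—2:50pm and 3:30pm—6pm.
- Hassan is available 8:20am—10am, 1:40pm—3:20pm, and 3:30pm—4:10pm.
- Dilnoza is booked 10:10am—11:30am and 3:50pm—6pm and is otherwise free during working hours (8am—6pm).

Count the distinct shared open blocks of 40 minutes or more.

3

Dilnoza free within 08:00–18:00: 08:00–10:10, 11:30–15:50.
Ines ∩ Yusuf: 08:00–09:00, 09:20–10:10, 12:00–14:50, 17:00–18:00.
Ines ∩ Yusuf ∩ Hassan: 08:20–09:00, 09:20–10:00, 13:40–14:50.
Ines ∩ Yusuf ∩ Hassan ∩ Dilnoza: 08:20–09:00, 09:20–10:00, 13:40–14:50.
Windows ≥ 40 min: 08:20–09:00, 09:20–10:00, 13:40–14:50.
That's 3 windows.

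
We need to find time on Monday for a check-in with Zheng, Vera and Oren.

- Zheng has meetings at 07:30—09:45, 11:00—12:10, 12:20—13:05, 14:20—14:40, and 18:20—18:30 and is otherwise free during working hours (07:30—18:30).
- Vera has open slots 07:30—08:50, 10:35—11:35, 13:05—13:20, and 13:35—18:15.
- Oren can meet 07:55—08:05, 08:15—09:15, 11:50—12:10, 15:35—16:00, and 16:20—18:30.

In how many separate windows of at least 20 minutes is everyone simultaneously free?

2

Zheng free within 07:30–18:30: 09:45–11:00, 12:10–12:20, 13:05–14:20, 14:40–18:20.
Zheng ∩ Vera: 10:35–11:00, 13:05–13:20, 13:35–14:20, 14:40–18:15.
Zheng ∩ Vera ∩ Oren: 15:35–16:00, 16:20–18:15.
Windows ≥ 20 min: 15:35–16:00, 16:20–18:15.
That's 2 windows.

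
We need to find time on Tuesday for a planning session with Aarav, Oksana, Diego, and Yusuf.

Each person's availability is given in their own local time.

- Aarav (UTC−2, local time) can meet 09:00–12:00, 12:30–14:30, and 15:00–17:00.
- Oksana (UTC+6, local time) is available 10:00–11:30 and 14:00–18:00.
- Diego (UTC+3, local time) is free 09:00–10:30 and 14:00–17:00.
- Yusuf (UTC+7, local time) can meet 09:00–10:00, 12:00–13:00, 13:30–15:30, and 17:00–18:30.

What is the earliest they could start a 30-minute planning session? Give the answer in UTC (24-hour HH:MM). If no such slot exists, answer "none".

Aarav → UTC: 11:00–14:00, 14:30–16:30, 17:00–19:00.
Oksana → UTC: 04:00–05:30, 08:00–12:00.
Diego → UTC: 06:00–07:30, 11:00–14:00.
Yusuf → UTC: 02:00–03:00, 05:00–06:00, 06:30–08:30, 10:00–11:30.
Aarav ∩ Oksana: 11:00–12:00.
Aarav ∩ Oksana ∩ Diego: 11:00–12:00.
Aarav ∩ Oksana ∩ Diego ∩ Yusuf: 11:00–11:30.
Windows ≥ 30 min: 11:00–11:30.
Earliest such window starts at 11:00.

11:00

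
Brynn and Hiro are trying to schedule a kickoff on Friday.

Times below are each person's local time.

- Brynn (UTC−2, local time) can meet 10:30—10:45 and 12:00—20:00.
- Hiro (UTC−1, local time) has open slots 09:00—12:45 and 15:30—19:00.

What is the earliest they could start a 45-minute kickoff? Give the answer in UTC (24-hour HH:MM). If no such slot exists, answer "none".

16:30

Brynn → UTC: 12:30–12:45, 14:00–22:00.
Hiro → UTC: 10:00–13:45, 16:30–20:00.
Brynn ∩ Hiro: 12:30–12:45, 16:30–20:00.
Windows ≥ 45 min: 16:30–20:00.
Earliest such window starts at 16:30.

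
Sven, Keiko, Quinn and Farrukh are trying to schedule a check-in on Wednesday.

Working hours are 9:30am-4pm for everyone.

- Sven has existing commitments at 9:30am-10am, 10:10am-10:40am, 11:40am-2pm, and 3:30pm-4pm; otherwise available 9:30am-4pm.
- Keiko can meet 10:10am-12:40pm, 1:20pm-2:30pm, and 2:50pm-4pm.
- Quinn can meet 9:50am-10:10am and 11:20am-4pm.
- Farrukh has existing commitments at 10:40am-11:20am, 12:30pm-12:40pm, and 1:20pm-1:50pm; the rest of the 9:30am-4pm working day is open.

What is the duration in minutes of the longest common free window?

40 minutes

Sven free within 09:30–16:00: 10:00–10:10, 10:40–11:40, 14:00–15:30.
Farrukh free within 09:30–16:00: 09:30–10:40, 11:20–12:30, 12:40–13:20, 13:50–16:00.
Sven ∩ Keiko: 10:40–11:40, 14:00–14:30, 14:50–15:30.
Sven ∩ Keiko ∩ Quinn: 11:20–11:40, 14:00–14:30, 14:50–15:30.
Sven ∩ Keiko ∩ Quinn ∩ Farrukh: 11:20–11:40, 14:00–14:30, 14:50–15:30.
Common window lengths: 20, 30, 40 min; longest is 40.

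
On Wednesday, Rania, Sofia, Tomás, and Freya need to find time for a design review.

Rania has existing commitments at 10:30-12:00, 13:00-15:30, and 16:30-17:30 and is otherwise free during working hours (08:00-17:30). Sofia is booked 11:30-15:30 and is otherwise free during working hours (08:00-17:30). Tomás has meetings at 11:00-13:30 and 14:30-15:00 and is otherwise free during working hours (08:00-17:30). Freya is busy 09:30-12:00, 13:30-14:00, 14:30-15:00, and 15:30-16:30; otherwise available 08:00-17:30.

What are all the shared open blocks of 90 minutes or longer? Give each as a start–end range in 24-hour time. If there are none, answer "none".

Rania free within 08:00–17:30: 08:00–10:30, 12:00–13:00, 15:30–16:30.
Sofia free within 08:00–17:30: 08:00–11:30, 15:30–17:30.
Tomás free within 08:00–17:30: 08:00–11:00, 13:30–14:30, 15:00–17:30.
Freya free within 08:00–17:30: 08:00–09:30, 12:00–13:30, 14:00–14:30, 15:00–15:30, 16:30–17:30.
Rania ∩ Sofia: 08:00–10:30, 15:30–16:30.
Rania ∩ Sofia ∩ Tomás: 08:00–10:30, 15:30–16:30.
Rania ∩ Sofia ∩ Tomás ∩ Freya: 08:00–09:30.
Windows ≥ 90 min: 08:00–09:30.

08:00–09:30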